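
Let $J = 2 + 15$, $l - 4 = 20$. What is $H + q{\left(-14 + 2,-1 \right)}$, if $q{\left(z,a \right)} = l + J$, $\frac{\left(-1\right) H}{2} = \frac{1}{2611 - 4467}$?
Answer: $\frac{38049}{928} \approx 41.001$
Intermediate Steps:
$l = 24$ ($l = 4 + 20 = 24$)
$H = \frac{1}{928}$ ($H = - \frac{2}{2611 - 4467} = - \frac{2}{-1856} = \left(-2\right) \left(- \frac{1}{1856}\right) = \frac{1}{928} \approx 0.0010776$)
$J = 17$
$q{\left(z,a \right)} = 41$ ($q{\left(z,a \right)} = 24 + 17 = 41$)
$H + q{\left(-14 + 2,-1 \right)} = \frac{1}{928} + 41 = \frac{38049}{928}$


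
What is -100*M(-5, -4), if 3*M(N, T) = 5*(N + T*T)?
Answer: -5500/3 ≈ -1833.3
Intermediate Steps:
M(N, T) = 5*N/3 + 5*T**2/3 (M(N, T) = (5*(N + T*T))/3 = (5*(N + T**2))/3 = (5*N + 5*T**2)/3 = 5*N/3 + 5*T**2/3)
-100*M(-5, -4) = -100*((5/3)*(-5) + (5/3)*(-4)**2) = -100*(-25/3 + (5/3)*16) = -100*(-25/3 + 80/3) = -100*55/3 = -5500/3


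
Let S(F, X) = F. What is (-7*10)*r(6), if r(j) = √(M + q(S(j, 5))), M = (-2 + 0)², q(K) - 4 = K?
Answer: -70*√14 ≈ -261.92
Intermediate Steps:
q(K) = 4 + K
M = 4 (M = (-2)² = 4)
r(j) = √(8 + j) (r(j) = √(4 + (4 + j)) = √(8 + j))
(-7*10)*r(6) = (-7*10)*√(8 + 6) = -70*√14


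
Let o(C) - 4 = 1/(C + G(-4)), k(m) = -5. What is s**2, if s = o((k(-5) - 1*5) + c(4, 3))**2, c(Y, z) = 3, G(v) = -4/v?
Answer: 279841/1296 ≈ 215.93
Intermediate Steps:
o(C) = 4 + 1/(1 + C) (o(C) = 4 + 1/(C - 4/(-4)) = 4 + 1/(C - 4*(-1/4)) = 4 + 1/(C + 1) = 4 + 1/(1 + C))
s = 529/36 (s = ((5 + 4*((-5 - 1*5) + 3))/(1 + ((-5 - 1*5) + 3)))**2 = ((5 + 4*((-5 - 5) + 3))/(1 + ((-5 - 5) + 3)))**2 = ((5 + 4*(-10 + 3))/(1 + (-10 + 3)))**2 = ((5 + 4*(-7))/(1 - 7))**2 = ((5 - 28)/(-6))**2 = (-1/6*(-23))**2 = (23/6)**2 = 529/36 ≈ 14.694)
s**2 = (529/36)**2 = 279841/1296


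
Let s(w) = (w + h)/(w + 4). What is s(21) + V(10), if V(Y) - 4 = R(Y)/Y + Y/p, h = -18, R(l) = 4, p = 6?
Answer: 464/75 ≈ 6.1867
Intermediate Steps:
s(w) = (-18 + w)/(4 + w) (s(w) = (w - 18)/(w + 4) = (-18 + w)/(4 + w))
V(Y) = 4 + 4/Y + Y/6 (V(Y) = 4 + (4/Y + Y/6) = 4 + 4/Y + Y/6)
s(21) + V(10) = (-18 + 21)/(4 + 21) + (4 + 4/10 + (1/6)*10) = 3/25 + (4 + 4*(1/10) + 5/3) = (1/25)*3 + (4 + 2/5 + 5/3) = 3/25 + 91/15 = 464/75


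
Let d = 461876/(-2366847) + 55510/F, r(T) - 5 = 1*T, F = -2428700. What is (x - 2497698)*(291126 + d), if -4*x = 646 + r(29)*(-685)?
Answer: -46337937812119799406439/63870681210 ≈ -7.2550e+11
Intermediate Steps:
r(T) = 5 + T (r(T) = 5 + 1*T = 5 + T)
d = -125314191817/574836130890 (d = 461876/(-2366847) + 55510/(-2428700) = 461876*(-1/2366847) + 55510*(-1/2428700) = -461876/2366847 - 5551/242870 = -125314191817/574836130890 ≈ -0.21800)
x = 5661 (x = -(646 + (5 + 29)*(-685))/4 = -(646 + 34*(-685))/4 = -(646 - 23290)/4 = -¼*(-22644) = 5661)
(x - 2497698)*(291126 + d) = (5661 - 2497698)*(291126 - 125314191817/574836130890) = -2492037*167349618127290323/574836130890 = -46337937812119799406439/63870681210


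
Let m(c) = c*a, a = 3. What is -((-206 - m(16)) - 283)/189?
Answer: 179/63 ≈ 2.8413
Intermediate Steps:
m(c) = 3*c (m(c) = c*3 = 3*c)
-((-206 - m(16)) - 283)/189 = -((-206 - 3*16) - 283)/189 = -((-206 - 1*48) - 283)/189 = -((-206 - 48) - 283)/189 = -(-254 - 283)/189 = -(-537)/189 = -1*(-179/63) = 179/63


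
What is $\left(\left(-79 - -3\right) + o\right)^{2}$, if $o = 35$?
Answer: $1681$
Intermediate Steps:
$\left(\left(-79 - -3\right) + o\right)^{2} = \left(\left(-79 - -3\right) + 35\right)^{2} = \left(\left(-79 + 3\right) + 35\right)^{2} = \left(-76 + 35\right)^{2} = \left(-41\right)^{2} = 1681$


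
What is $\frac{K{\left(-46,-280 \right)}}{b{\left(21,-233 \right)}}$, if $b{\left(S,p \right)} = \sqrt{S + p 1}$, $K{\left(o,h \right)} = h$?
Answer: $\frac{140 i \sqrt{53}}{53} \approx 19.23 i$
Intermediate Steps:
$b{\left(S,p \right)} = \sqrt{S + p}$
$\frac{K{\left(-46,-280 \right)}}{b{\left(21,-233 \right)}} = - \frac{280}{\sqrt{21 - 233}} = - \frac{280}{\sqrt{-212}} = - \frac{280}{2 i \sqrt{53}} = - 280 \left(- \frac{i \sqrt{53}}{106}\right) = \frac{140 i \sqrt{53}}{53}$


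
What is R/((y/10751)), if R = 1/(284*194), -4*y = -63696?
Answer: 10751/877348704 ≈ 1.2254e-5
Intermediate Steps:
y = 15924 (y = -¼*(-63696) = 15924)
R = 1/55096 ≈ 1.8150e-5
R/((y/10751)) = 1/(55096*((15924/10751))) = 1/(55096*((15924*(1/10751)))) = 1/(55096*(15924/10751)) = (1/55096)*(10751/15924) = 10751/877348704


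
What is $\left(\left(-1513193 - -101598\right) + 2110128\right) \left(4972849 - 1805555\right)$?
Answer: $2212459379702$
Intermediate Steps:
$\left(\left(-1513193 - -101598\right) + 2110128\right) \left(4972849 - 1805555\right) = \left(\left(-1513193 + 101598\right) + 2110128\right) 3167294 = \left(-1411595 + 2110128\right) 3167294 = 698533 \cdot 3167294 = 2212459379702$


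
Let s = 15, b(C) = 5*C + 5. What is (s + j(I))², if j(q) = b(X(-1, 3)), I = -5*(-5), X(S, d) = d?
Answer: 1225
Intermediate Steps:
b(C) = 5 + 5*C
I = 25
j(q) = 20 (j(q) = 5 + 5*3 = 5 + 15 = 20)
(s + j(I))² = (15 + 20)² = 35² = 1225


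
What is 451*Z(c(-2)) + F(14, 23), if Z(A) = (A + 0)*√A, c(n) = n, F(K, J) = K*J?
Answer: 322 - 902*I*√2 ≈ 322.0 - 1275.6*I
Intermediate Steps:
F(K, J) = J*K
Z(A) = A^(3/2) (Z(A) = A*√A = A^(3/2))
451*Z(c(-2)) + F(14, 23) = 451*(-2)^(3/2) + 23*14 = 451*(-2*I*√2) + 322 = -902*I*√2 + 322 = 322 - 902*I*√2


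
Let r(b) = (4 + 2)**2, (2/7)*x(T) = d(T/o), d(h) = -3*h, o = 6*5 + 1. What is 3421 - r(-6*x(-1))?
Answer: 3385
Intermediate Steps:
o = 31 (o = 30 + 1 = 31)
x(T) = -21*T/62 (x(T) = 7*(-3*T/31)/2 = -21*T/62)
r(b) = 36 (r(b) = 6**2 = 36)
3421 - r(-6*x(-1)) = 3421 - 1*36 = 3421 - 36 = 3385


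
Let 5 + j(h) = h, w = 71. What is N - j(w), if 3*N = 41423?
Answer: 41225/3 ≈ 13742.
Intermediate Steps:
j(h) = -5 + h
N = 41423/3 (N = (⅓)*41423 = 41423/3 ≈ 13808.)
N - j(w) = 41423/3 - (-5 + 71) = 41423/3 - 1*66 = 41423/3 - 66 = 41225/3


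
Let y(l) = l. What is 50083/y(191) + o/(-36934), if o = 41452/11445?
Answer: 10585279240979/40368769665 ≈ 262.21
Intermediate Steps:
o = 41452/11445 (o = 41452*(1/11445) = 41452/11445 ≈ 3.6218)
50083/y(191) + o/(-36934) = 50083/191 + (41452/11445)/(-36934) = 50083*(1/191) + (41452/11445)*(-1/36934) = 50083/191 - 20726/211354815 = 10585279240979/40368769665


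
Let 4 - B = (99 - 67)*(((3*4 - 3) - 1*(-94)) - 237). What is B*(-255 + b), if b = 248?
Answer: -30044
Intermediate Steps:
B = 4292 (B = 4 - (99 - 67)*(((3*4 - 3) - 1*(-94)) - 237) = 4 - 32*(((12 - 3) + 94) - 237) = 4 - 32*((9 + 94) - 237) = 4 - 32*(103 - 237) = 4 - 32*(-134) = 4 - 1*(-4288) = 4 + 4288 = 4292)
B*(-255 + b) = 4292*(-255 + 248) = 4292*(-7) = -30044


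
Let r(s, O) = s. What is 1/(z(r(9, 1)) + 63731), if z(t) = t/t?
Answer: 1/63732 ≈ 1.5691e-5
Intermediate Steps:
z(t) = 1
1/(z(r(9, 1)) + 63731) = 1/(1 + 63731) = 1/63732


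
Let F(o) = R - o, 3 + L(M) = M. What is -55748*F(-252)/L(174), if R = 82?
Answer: -18619832/171 ≈ -1.0889e+5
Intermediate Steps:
L(M) = -3 + M
F(o) = 82 - o
-55748*F(-252)/L(174) = -55748*(82 - 1*(-252))/(-3 + 174) = -55748/(171/(82 + 252)) = -55748/(171/334) = -55748/(171*(1/334)) = -55748/171/334 = -55748*334/171 = -18619832/171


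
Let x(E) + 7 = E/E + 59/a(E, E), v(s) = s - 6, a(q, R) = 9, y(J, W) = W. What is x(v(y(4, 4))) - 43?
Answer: -382/9 ≈ -42.444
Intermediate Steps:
v(s) = -6 + s
x(E) = 5/9 (x(E) = -7 + (E/E + 59/9) = -7 + (1 + 59*(⅑)) = -7 + (1 + 59/9) = -7 + 68/9 = 5/9)
x(v(y(4, 4))) - 43 = 5/9 - 43 = -382/9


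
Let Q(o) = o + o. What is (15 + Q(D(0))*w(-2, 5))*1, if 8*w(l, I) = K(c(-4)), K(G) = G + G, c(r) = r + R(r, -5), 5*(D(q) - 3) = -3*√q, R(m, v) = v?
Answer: 3/2 ≈ 1.5000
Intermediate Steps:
D(q) = 3 - 3*√q/5 (D(q) = 3 + (-3*√q)/5 = 3 - 3*√q/5)
Q(o) = 2*o
c(r) = -5 + r (c(r) = r - 5 = -5 + r)
K(G) = 2*G
w(l, I) = -9/4 (w(l, I) = (2*(-5 - 4))/8 = (2*(-9))/8 = (⅛)*(-18) = -9/4)
(15 + Q(D(0))*w(-2, 5))*1 = (15 + (2*(3 - 3*√0/5))*(-9/4))*1 = (15 + (2*(3 - ⅗*0))*(-9/4))*1 = (15 + (2*(3 + 0))*(-9/4))*1 = (15 + (2*3)*(-9/4))*1 = (15 + 6*(-9/4))*1 = (15 - 27/2)*1 = (3/2)*1 = 3/2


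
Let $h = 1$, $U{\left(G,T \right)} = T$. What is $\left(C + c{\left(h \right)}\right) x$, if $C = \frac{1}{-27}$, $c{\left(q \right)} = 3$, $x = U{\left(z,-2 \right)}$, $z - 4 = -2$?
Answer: $- \frac{160}{27} \approx -5.9259$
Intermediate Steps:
$z = 2$ ($z = 4 - 2 = 2$)
$x = -2$
$C = - \frac{1}{27} \approx -0.037037$
$\left(C + c{\left(h \right)}\right) x = \left(- \frac{1}{27} + 3\right) \left(-2\right) = \frac{80}{27} \left(-2\right) = - \frac{160}{27}$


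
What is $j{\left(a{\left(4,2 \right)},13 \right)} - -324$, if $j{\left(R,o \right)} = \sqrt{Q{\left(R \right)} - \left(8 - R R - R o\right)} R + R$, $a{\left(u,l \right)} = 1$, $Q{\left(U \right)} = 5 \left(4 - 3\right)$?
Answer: $325 + \sqrt{11} \approx 328.32$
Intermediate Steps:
$Q{\left(U \right)} = 5$ ($Q{\left(U \right)} = 5 \cdot 1 = 5$)
$j{\left(R,o \right)} = R + R \sqrt{-3 + R^{2} + R o}$ ($j{\left(R,o \right)} = \sqrt{5 - \left(8 - R R - R o\right)} R + R = \sqrt{5 - \left(8 - R^{2} - R o\right)} R + R = \sqrt{5 + \left(-8 + R^{2} + R o\right)} R + R = \sqrt{-3 + R^{2} + R o} R + R = R \sqrt{-3 + R^{2} + R o} + R = R + R \sqrt{-3 + R^{2} + R o}$)
$j{\left(a{\left(4,2 \right)},13 \right)} - -324 = 1 \left(1 + \sqrt{-3 + 1^{2} + 1 \cdot 13}\right) - -324 = 1 \left(1 + \sqrt{-3 + 1 + 13}\right) + 324 = 1 \left(1 + \sqrt{11}\right) + 324 = \left(1 + \sqrt{11}\right) + 324 = 325 + \sqrt{11}$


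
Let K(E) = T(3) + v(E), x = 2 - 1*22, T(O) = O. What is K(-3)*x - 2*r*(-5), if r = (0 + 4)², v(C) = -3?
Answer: 160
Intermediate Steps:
x = -20 (x = 2 - 22 = -20)
r = 16 (r = 4² = 16)
K(E) = 0 (K(E) = 3 - 3 = 0)
K(-3)*x - 2*r*(-5) = 0*(-20) - 2*16*(-5) = 0 - 32*(-5) = 0 + 160 = 160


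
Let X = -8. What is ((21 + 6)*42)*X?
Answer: -9072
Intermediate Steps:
((21 + 6)*42)*X = ((21 + 6)*42)*(-8) = (27*42)*(-8) = 1134*(-8) = -9072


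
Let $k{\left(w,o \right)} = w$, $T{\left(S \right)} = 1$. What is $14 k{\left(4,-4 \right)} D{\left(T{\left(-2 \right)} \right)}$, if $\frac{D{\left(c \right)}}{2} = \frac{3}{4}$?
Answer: $84$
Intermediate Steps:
$D{\left(c \right)} = \frac{3}{2}$ ($D{\left(c \right)} = 2 \cdot \frac{3}{4} = \frac{3}{2}$)
$14 k{\left(4,-4 \right)} D{\left(T{\left(-2 \right)} \right)} = 14 \cdot 4 \cdot \frac{3}{2} = 56 \cdot \frac{3}{2} = 84$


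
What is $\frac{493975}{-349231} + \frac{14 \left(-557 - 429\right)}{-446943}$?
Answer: $- \frac{30851126243}{22298050119} \approx -1.3836$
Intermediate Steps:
$\frac{493975}{-349231} + \frac{14 \left(-557 - 429\right)}{-446943} = 493975 \left(- \frac{1}{349231}\right) + 14 \left(-557 - 429\right) \left(- \frac{1}{446943}\right) = - \frac{493975}{349231} + 14 \left(-986\right) \left(- \frac{1}{446943}\right) = - \frac{493975}{349231} - - \frac{1972}{63849} = - \frac{493975}{349231} + \frac{1972}{63849} = - \frac{30851126243}{22298050119}$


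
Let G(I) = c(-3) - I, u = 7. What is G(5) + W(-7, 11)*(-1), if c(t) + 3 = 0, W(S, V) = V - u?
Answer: -12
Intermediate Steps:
W(S, V) = -7 + V (W(S, V) = V - 1*7 = V - 7 = -7 + V)
c(t) = -3 (c(t) = -3 + 0 = -3)
G(I) = -3 - I
G(5) + W(-7, 11)*(-1) = (-3 - 1*5) + (-7 + 11)*(-1) = (-3 - 5) + 4*(-1) = -8 - 4 = -12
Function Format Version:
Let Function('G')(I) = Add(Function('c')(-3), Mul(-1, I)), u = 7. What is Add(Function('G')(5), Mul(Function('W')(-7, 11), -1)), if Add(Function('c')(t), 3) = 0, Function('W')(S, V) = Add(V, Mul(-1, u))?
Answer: -12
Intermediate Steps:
Function('W')(S, V) = Add(-7, V) (Function('W')(S, V) = Add(V, Mul(-1, 7)) = Add(V, -7) = Add(-7, V))
Function('c')(t) = -3 (Function('c')(t) = Add(-3, 0) = -3)
Function('G')(I) = Add(-3, Mul(-1, I))
Add(Function('G')(5), Mul(Function('W')(-7, 11), -1)) = Add(Add(-3, Mul(-1, 5)), Mul(Add(-7, 11), -1)) = Add(Add(-3, -5), Mul(4, -1)) = Add(-8, -4) = -12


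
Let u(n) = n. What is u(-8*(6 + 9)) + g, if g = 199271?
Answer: 199151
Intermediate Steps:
u(-8*(6 + 9)) + g = -8*(6 + 9) + 199271 = -8*15 + 199271 = -120 + 199271 = 199151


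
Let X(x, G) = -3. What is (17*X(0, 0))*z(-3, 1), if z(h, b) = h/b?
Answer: 153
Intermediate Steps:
(17*X(0, 0))*z(-3, 1) = (17*(-3))*(-3/1) = -(-153) = -51*(-3) = 153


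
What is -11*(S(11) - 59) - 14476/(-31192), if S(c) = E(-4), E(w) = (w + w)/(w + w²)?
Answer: 2195017/3342 ≈ 656.80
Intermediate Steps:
E(w) = 2*w/(w + w²) (E(w) = (2*w)/(w + w²) = 2*w/(w + w²))
S(c) = -⅔ (S(c) = 2/(1 - 4) = 2/(-3) = 2*(-⅓) = -⅔)
-11*(S(11) - 59) - 14476/(-31192) = -11*(-⅔ - 59) - 14476/(-31192) = -11*(-179/3) - 14476*(-1/31192) = 1969/3 + 517/1114 = 2195017/3342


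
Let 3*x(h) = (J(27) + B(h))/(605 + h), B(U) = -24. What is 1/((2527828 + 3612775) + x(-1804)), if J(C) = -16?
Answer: 3597/22087749031 ≈ 1.6285e-7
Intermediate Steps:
x(h) = -40/(3*(605 + h)) (x(h) = ((-16 - 24)/(605 + h))/3 = (-40/(605 + h))/3 = -40/(3*(605 + h)))
1/((2527828 + 3612775) + x(-1804)) = 1/((2527828 + 3612775) - 40/(1815 + 3*(-1804))) = 1/(6140603 - 40/(1815 - 5412)) = 1/(6140603 - 40/(-3597)) = 1/(6140603 - 40*(-1/3597)) = 1/(6140603 + 40/3597) = 1/(22087749031/3597) = 3597/22087749031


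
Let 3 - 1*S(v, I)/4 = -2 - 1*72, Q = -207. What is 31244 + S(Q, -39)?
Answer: 31552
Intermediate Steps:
S(v, I) = 308 (S(v, I) = 12 - 4*(-2 - 1*72) = 12 - 4*(-2 - 72) = 12 - 4*(-74) = 12 + 296 = 308)
31244 + S(Q, -39) = 31244 + 308 = 31552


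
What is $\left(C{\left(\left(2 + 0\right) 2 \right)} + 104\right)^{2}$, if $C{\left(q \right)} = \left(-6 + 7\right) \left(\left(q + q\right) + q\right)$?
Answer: $13456$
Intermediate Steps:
$C{\left(q \right)} = 3 q$ ($C{\left(q \right)} = 1 \left(2 q + q\right) = 1 \cdot 3 q = 3 q$)
$\left(C{\left(\left(2 + 0\right) 2 \right)} + 104\right)^{2} = \left(3 \left(2 + 0\right) 2 + 104\right)^{2} = \left(3 \cdot 2 \cdot 2 + 104\right)^{2} = \left(3 \cdot 4 + 104\right)^{2} = \left(12 + 104\right)^{2} = 116^{2} = 13456$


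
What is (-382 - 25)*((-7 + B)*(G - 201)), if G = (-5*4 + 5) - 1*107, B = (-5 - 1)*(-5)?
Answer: 3023603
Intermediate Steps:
B = 30 (B = -6*(-5) = 30)
G = -122 (G = (-20 + 5) - 107 = -15 - 107 = -122)
(-382 - 25)*((-7 + B)*(G - 201)) = (-382 - 25)*((-7 + 30)*(-122 - 201)) = -9361*(-323) = -407*(-7429) = 3023603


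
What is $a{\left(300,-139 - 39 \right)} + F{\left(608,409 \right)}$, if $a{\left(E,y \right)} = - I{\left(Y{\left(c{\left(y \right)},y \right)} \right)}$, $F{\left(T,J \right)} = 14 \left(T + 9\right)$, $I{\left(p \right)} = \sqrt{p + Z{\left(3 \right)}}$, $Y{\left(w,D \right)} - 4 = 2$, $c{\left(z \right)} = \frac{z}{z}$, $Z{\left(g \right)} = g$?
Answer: $8635$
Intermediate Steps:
$c{\left(z \right)} = 1$
$Y{\left(w,D \right)} = 6$ ($Y{\left(w,D \right)} = 4 + 2 = 6$)
$I{\left(p \right)} = \sqrt{3 + p}$ ($I{\left(p \right)} = \sqrt{p + 3} = \sqrt{3 + p}$)
$F{\left(T,J \right)} = 126 + 14 T$ ($F{\left(T,J \right)} = 14 \left(9 + T\right) = 126 + 14 T$)
$a{\left(E,y \right)} = -3$ ($a{\left(E,y \right)} = - \sqrt{3 + 6} = - \sqrt{9} = \left(-1\right) 3 = -3$)
$a{\left(300,-139 - 39 \right)} + F{\left(608,409 \right)} = -3 + \left(126 + 14 \cdot 608\right) = -3 + \left(126 + 8512\right) = -3 + 8638 = 8635$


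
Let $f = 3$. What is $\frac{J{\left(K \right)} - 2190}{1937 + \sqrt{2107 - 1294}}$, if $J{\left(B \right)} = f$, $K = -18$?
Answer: $- \frac{4236219}{3751156} + \frac{2187 \sqrt{813}}{3751156} \approx -1.1127$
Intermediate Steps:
$J{\left(B \right)} = 3$
$\frac{J{\left(K \right)} - 2190}{1937 + \sqrt{2107 - 1294}} = \frac{3 - 2190}{1937 + \sqrt{2107 - 1294}} = - \frac{2187}{1937 + \sqrt{813}}$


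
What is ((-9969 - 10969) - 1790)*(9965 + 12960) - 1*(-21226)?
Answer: -521018174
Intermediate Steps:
((-9969 - 10969) - 1790)*(9965 + 12960) - 1*(-21226) = (-20938 - 1790)*22925 + 21226 = -22728*22925 + 21226 = -521039400 + 21226 = -521018174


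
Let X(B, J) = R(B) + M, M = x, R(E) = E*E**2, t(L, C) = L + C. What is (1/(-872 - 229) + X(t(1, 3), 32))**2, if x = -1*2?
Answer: 4659564121/1212201 ≈ 3843.9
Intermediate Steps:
x = -2
t(L, C) = C + L
R(E) = E**3
M = -2
X(B, J) = -2 + B**3 (X(B, J) = B**3 - 2 = -2 + B**3)
(1/(-872 - 229) + X(t(1, 3), 32))**2 = (1/(-872 - 229) + (-2 + (3 + 1)**3))**2 = (1/(-1101) + (-2 + 4**3))**2 = (-1/1101 + (-2 + 64))**2 = (-1/1101 + 62)**2 = (68261/1101)**2 = 4659564121/1212201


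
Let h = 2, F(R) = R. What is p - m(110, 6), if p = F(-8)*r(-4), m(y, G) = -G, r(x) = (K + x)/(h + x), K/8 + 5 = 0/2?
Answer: -170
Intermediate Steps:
K = -40 (K = -40 + 8*(0/2) = -40 + 8*(0*(1/2)) = -40 + 8*0 = -40 + 0 = -40)
r(x) = (-40 + x)/(2 + x)
p = -176 (p = -8*(-40 - 4)/(2 - 4) = -8*(-44)/(-2) = -(-4)*(-44) = -8*22 = -176)
p - m(110, 6) = -176 - (-1)*6 = -176 - 1*(-6) = -176 + 6 = -170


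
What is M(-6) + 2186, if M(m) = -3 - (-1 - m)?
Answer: 2178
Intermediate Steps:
M(m) = -2 + m (M(m) = -3 + (1 + m) = -2 + m)
M(-6) + 2186 = (-2 - 6) + 2186 = -8 + 2186 = 2178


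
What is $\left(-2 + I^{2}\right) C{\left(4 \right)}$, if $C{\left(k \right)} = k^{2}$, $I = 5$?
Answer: $368$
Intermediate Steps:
$\left(-2 + I^{2}\right) C{\left(4 \right)} = \left(-2 + 5^{2}\right) 4^{2} = \left(-2 + 25\right) 16 = 23 \cdot 16 = 368$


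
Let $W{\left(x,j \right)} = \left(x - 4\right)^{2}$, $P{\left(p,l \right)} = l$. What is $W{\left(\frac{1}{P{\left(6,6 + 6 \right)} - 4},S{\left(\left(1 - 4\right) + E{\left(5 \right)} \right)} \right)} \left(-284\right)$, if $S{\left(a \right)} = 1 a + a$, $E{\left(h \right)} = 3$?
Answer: $- \frac{68231}{16} \approx -4264.4$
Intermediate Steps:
$S{\left(a \right)} = 2 a$ ($S{\left(a \right)} = a + a = 2 a$)
$W{\left(x,j \right)} = \left(-4 + x\right)^{2}$
$W{\left(\frac{1}{P{\left(6,6 + 6 \right)} - 4},S{\left(\left(1 - 4\right) + E{\left(5 \right)} \right)} \right)} \left(-284\right) = \left(-4 + \frac{1}{\left(6 + 6\right) - 4}\right)^{2} \left(-284\right) = \left(-4 + \frac{1}{12 - 4}\right)^{2} \left(-284\right) = \left(-4 + \frac{1}{8}\right)^{2} \left(-284\right) = \left(- \frac{31}{8}\right)^{2} \left(-284\right) = \frac{961}{64} \left(-284\right) = - \frac{68231}{16}$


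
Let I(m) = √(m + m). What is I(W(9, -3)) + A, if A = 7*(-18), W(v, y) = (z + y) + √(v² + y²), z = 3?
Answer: -126 + 2^(¾)*√3*5^(¼) ≈ -121.64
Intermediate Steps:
W(v, y) = 3 + y + √(v² + y²) (W(v, y) = (3 + y) + √(v² + y²) = 3 + y + √(v² + y²))
I(m) = √2*√m (I(m) = √(2*m) = √2*√m)
A = -126
I(W(9, -3)) + A = √2*√(3 - 3 + √(9² + (-3)²)) - 126 = √2*√(3 - 3 + √(81 + 9)) - 126 = √2*√(3 - 3 + √90) - 126 = √2*√(3 - 3 + 3*√10) - 126 = √2*√(3*√10) - 126 = √2*(√3*10^(¼)) - 126 = 2^(¾)*√3*5^(¼) - 126 = -126 + 2^(¾)*√3*5^(¼)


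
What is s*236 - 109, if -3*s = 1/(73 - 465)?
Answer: -31987/294 ≈ -108.80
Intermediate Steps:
s = 1/1176 (s = -1/(3*(73 - 465)) = -⅓/(-392) = -⅓*(-1/392) = 1/1176 ≈ 0.00085034)
s*236 - 109 = (1/1176)*236 - 109 = 59/294 - 109 = -31987/294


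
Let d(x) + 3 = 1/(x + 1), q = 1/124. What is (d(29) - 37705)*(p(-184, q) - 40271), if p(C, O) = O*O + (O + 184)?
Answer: 697270365140293/461280 ≈ 1.5116e+9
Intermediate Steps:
q = 1/124 ≈ 0.0080645
p(C, O) = 184 + O + O² (p(C, O) = O² + (184 + O) = 184 + O + O²)
d(x) = -3 + 1/(1 + x) (d(x) = -3 + 1/(x + 1) = -3 + 1/(1 + x))
(d(29) - 37705)*(p(-184, q) - 40271) = ((-2 - 3*29)/(1 + 29) - 37705)*((184 + 1/124 + (1/124)²) - 40271) = ((-2 - 87)/30 - 37705)*((184 + 1/124 + 1/15376) - 40271) = ((1/30)*(-89) - 37705)*(2829309/15376 - 40271) = (-89/30 - 37705)*(-616377587/15376) = -1131239/30*(-616377587/15376) = 697270365140293/461280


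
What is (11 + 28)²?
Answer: 1521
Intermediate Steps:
(11 + 28)² = 39² = 1521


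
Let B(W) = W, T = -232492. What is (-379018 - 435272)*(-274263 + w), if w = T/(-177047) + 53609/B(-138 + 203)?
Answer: 39420746826002892/177047 ≈ 2.2266e+11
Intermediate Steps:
w = 731263431/885235 (w = -232492/(-177047) + 53609/(-138 + 203) = -232492*(-1/177047) + 53609/65 = 17884/13619 + 53609*(1/65) = 17884/13619 + 53609/65 = 731263431/885235 ≈ 826.07)
(-379018 - 435272)*(-274263 + w) = (-379018 - 435272)*(-274263 + 731263431/885235) = -814290*(-242055943374/885235) = 39420746826002892/177047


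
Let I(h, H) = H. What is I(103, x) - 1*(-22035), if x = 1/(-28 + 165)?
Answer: 3018796/137 ≈ 22035.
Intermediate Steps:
x = 1/137 ≈ 0.0072993
I(103, x) - 1*(-22035) = 1/137 - 1*(-22035) = 1/137 + 22035 = 3018796/137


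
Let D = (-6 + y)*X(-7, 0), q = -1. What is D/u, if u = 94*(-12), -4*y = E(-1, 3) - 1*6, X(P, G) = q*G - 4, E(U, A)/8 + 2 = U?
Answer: 1/188 ≈ 0.0053191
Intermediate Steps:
E(U, A) = -16 + 8*U
X(P, G) = -4 - G (X(P, G) = -G - 4 = -4 - G)
y = 15/2 (y = -((-16 + 8*(-1)) - 1*6)/4 = -((-16 - 8) - 6)/4 = -(-24 - 6)/4 = -¼*(-30) = 15/2 ≈ 7.5000)
u = -1128
D = -6 (D = (-6 + 15/2)*(-4 - 1*0) = 3*(-4 + 0)/2 = (3/2)*(-4) = -6)
D/u = -6/(-1128) = -6*(-1/1128) = 1/188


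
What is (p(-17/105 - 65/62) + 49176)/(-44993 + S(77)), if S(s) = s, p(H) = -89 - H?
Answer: -16819171/15389640 ≈ -1.0929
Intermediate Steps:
(p(-17/105 - 65/62) + 49176)/(-44993 + S(77)) = ((-89 - (-17/105 - 65/62)) + 49176)/(-44993 + 77) = ((-89 - (-17*1/105 - 65*1/62)) + 49176)/(-44916) = ((-89 - (-17/105 - 65/62)) + 49176)*(-1/44916) = ((-89 - 1*(-7879/6510)) + 49176)*(-1/44916) = ((-89 + 7879/6510) + 49176)*(-1/44916) = (-571511/6510 + 49176)*(-1/44916) = (319564249/6510)*(-1/44916) = -16819171/15389640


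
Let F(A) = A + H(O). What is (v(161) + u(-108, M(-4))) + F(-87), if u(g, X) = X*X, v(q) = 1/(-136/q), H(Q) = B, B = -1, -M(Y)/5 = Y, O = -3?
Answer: 42271/136 ≈ 310.82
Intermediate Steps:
M(Y) = -5*Y
H(Q) = -1
v(q) = -q/136
u(g, X) = X**2
F(A) = -1 + A (F(A) = A - 1 = -1 + A)
(v(161) + u(-108, M(-4))) + F(-87) = (-1/136*161 + (-5*(-4))**2) + (-1 - 87) = (-161/136 + 20**2) - 88 = (-161/136 + 400) - 88 = 54239/136 - 88 = 42271/136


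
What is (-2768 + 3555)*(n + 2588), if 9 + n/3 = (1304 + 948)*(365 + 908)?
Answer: 6770520863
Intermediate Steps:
n = 8600361 (n = -27 + 3*((1304 + 948)*(365 + 908)) = -27 + 3*(2252*1273) = -27 + 3*2866796 = -27 + 8600388 = 8600361)
(-2768 + 3555)*(n + 2588) = (-2768 + 3555)*(8600361 + 2588) = 787*8602949 = 6770520863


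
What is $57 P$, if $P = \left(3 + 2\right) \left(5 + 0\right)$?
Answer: $1425$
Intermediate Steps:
$P = 25$ ($P = 5 \cdot 5 = 25$)
$57 P = 57 \cdot 25 = 1425$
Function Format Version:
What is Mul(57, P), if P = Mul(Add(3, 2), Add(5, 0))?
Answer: 1425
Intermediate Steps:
P = 25 (P = Mul(5, 5) = 25)
Mul(57, P) = Mul(57, 25) = 1425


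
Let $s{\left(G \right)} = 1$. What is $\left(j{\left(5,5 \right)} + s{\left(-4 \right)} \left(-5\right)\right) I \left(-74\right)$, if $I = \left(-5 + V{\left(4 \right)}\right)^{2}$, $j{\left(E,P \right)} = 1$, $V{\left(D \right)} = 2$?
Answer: $2664$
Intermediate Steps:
$I = 9$ ($I = \left(-5 + 2\right)^{2} = \left(-3\right)^{2} = 9$)
$\left(j{\left(5,5 \right)} + s{\left(-4 \right)} \left(-5\right)\right) I \left(-74\right) = \left(1 + 1 \left(-5\right)\right) 9 \left(-74\right) = \left(1 - 5\right) \left(-666\right) = \left(-4\right) \left(-666\right) = 2664$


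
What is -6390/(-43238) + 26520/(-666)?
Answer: -95201335/2399709 ≈ -39.672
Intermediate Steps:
-6390/(-43238) + 26520/(-666) = -6390*(-1/43238) + 26520*(-1/666) = 3195/21619 - 4420/111 = -95201335/2399709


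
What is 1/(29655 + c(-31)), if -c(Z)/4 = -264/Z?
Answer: 31/918249 ≈ 3.3760e-5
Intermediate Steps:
c(Z) = 1056/Z (c(Z) = -(-1056)/Z = 1056/Z)
1/(29655 + c(-31)) = 1/(29655 + 1056/(-31)) = 1/(29655 + 1056*(-1/31)) = 1/(29655 - 1056/31) = 1/(918249/31) = 31/918249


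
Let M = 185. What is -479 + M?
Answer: -294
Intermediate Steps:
-479 + M = -479 + 185 = -294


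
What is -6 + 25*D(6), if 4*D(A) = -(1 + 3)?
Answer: -31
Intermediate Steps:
D(A) = -1 (D(A) = (-(1 + 3))/4 = (-1*4)/4 = (¼)*(-4) = -1)
-6 + 25*D(6) = -6 + 25*(-1) = -6 - 25 = -31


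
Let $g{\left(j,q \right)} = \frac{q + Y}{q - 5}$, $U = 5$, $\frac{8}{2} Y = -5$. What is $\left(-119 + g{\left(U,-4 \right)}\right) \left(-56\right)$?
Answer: $\frac{19894}{3} \approx 6631.3$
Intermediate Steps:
$Y = - \frac{5}{4}$ ($Y = \frac{1}{4} \left(-5\right) = - \frac{5}{4} \approx -1.25$)
$g{\left(j,q \right)} = \frac{- \frac{5}{4} + q}{-5 + q}$ ($g{\left(j,q \right)} = \frac{q - \frac{5}{4}}{q - 5} = \frac{- \frac{5}{4} + q}{-5 + q}$)
$\left(-119 + g{\left(U,-4 \right)}\right) \left(-56\right) = \left(-119 + \frac{- \frac{5}{4} - 4}{-5 - 4}\right) \left(-56\right) = \left(-119 + \frac{1}{-9} \left(- \frac{21}{4}\right)\right) \left(-56\right) = \left(-119 - - \frac{7}{12}\right) \left(-56\right) = \left(-119 + \frac{7}{12}\right) \left(-56\right) = \left(- \frac{1421}{12}\right) \left(-56\right) = \frac{19894}{3}$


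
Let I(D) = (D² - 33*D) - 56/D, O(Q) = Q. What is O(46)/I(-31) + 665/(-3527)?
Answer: -17953949/108561060 ≈ -0.16538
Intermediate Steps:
I(D) = D² - 56/D - 33*D
O(46)/I(-31) + 665/(-3527) = 46/(((-56 + (-31)²*(-33 - 31))/(-31))) + 665/(-3527) = 46/((-(-56 + 961*(-64))/31)) + 665*(-1/3527) = 46/((-(-56 - 61504)/31)) - 665/3527 = 46/((-1/31*(-61560))) - 665/3527 = 46/(61560/31) - 665/3527 = 46*(31/61560) - 665/3527 = 713/30780 - 665/3527 = -17953949/108561060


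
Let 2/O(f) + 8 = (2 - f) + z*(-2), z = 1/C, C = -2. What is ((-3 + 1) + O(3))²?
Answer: 81/16 ≈ 5.0625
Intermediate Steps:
z = -½ (z = 1/(-2) = -½ ≈ -0.50000)
O(f) = 2/(-5 - f) (O(f) = 2/(-8 + ((2 - f) - ½*(-2))) = 2/(-8 + ((2 - f) + 1)) = 2/(-8 + (3 - f)) = 2/(-5 - f))
((-3 + 1) + O(3))² = ((-3 + 1) - 2/(5 + 3))² = (-2 - 2/8)² = (-2 - 2*⅛)² = (-2 - ¼)² = (-9/4)² = 81/16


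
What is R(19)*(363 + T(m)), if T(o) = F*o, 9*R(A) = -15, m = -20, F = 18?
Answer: -5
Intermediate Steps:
R(A) = -5/3 (R(A) = (1/9)*(-15) = -5/3)
T(o) = 18*o
R(19)*(363 + T(m)) = -5*(363 + 18*(-20))/3 = -5*(363 - 360)/3 = -5/3*3 = -5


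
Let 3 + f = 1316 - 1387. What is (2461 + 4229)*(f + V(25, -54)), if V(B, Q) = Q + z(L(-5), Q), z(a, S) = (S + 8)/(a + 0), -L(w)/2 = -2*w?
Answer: -840933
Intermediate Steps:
L(w) = 4*w (L(w) = -(-4)*w = 4*w)
z(a, S) = (8 + S)/a
f = -74 (f = -3 + (1316 - 1387) = -3 - 71 = -74)
V(B, Q) = -⅖ + 19*Q/20 (V(B, Q) = Q + (8 + Q)/((4*(-5))) = Q + (8 + Q)/(-20) = Q - (8 + Q)/20 = Q + (-⅖ - Q/20) = -⅖ + 19*Q/20)
(2461 + 4229)*(f + V(25, -54)) = (2461 + 4229)*(-74 + (-⅖ + (19/20)*(-54))) = 6690*(-74 + (-⅖ - 513/10)) = 6690*(-74 - 517/10) = 6690*(-1257/10) = -840933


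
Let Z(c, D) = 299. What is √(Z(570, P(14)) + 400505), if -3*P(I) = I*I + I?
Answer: 2*√100201 ≈ 633.09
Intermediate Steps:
P(I) = -I/3 - I²/3 (P(I) = -(I*I + I)/3 = -(I² + I)/3 = -(I + I²)/3 = -I/3 - I²/3)
√(Z(570, P(14)) + 400505) = √(299 + 400505) = √400804 = 2*√100201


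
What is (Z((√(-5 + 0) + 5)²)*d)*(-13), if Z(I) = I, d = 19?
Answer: -4940 - 2470*I*√5 ≈ -4940.0 - 5523.1*I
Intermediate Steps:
(Z((√(-5 + 0) + 5)²)*d)*(-13) = ((√(-5 + 0) + 5)²*19)*(-13) = ((√(-5) + 5)²*19)*(-13) = ((I*√5 + 5)²*19)*(-13) = ((5 + I*√5)²*19)*(-13) = (19*(5 + I*√5)²)*(-13) = -247*(5 + I*√5)²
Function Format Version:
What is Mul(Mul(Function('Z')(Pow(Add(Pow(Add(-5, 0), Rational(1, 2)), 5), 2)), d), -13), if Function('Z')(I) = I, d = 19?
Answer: Add(-4940, Mul(-2470, I, Pow(5, Rational(1, 2)))) ≈ Add(-4940.0, Mul(-5523.1, I))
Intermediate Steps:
Mul(Mul(Function('Z')(Pow(Add(Pow(Add(-5, 0), Rational(1, 2)), 5), 2)), d), -13) = Mul(Mul(Pow(Add(Pow(Add(-5, 0), Rational(1, 2)), 5), 2), 19), -13) = Mul(Mul(Pow(Add(Pow(-5, Rational(1, 2)), 5), 2), 19), -13) = Mul(Mul(Pow(Add(Mul(I, Pow(5, Rational(1, 2))), 5), 2), 19), -13) = Mul(Mul(Pow(Add(5, Mul(I, Pow(5, Rational(1, 2)))), 2), 19), -13) = Mul(Mul(19, Pow(Add(5, Mul(I, Pow(5, Rational(1, 2)))), 2)), -13) = Mul(-247, Pow(Add(5, Mul(I, Pow(5, Rational(1, 2)))), 2))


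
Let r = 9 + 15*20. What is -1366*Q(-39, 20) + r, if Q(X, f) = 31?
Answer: -42037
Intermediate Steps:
r = 309 (r = 9 + 300 = 309)
-1366*Q(-39, 20) + r = -1366*31 + 309 = -42346 + 309 = -42037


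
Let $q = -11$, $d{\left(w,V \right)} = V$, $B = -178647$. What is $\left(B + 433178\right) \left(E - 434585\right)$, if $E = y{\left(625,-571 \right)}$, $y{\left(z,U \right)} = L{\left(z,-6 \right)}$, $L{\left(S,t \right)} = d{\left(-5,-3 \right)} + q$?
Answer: $-110618918069$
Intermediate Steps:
$L{\left(S,t \right)} = -14$ ($L{\left(S,t \right)} = -3 - 11 = -14$)
$y{\left(z,U \right)} = -14$
$E = -14$
$\left(B + 433178\right) \left(E - 434585\right) = \left(-178647 + 433178\right) \left(-14 - 434585\right) = 254531 \left(-434599\right) = -110618918069$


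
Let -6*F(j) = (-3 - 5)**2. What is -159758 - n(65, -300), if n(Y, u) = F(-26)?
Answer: -479242/3 ≈ -1.5975e+5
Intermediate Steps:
F(j) = -32/3 (F(j) = -(-3 - 5)**2/6 = -1/6*(-8)**2 = -1/6*64 = -32/3)
n(Y, u) = -32/3
-159758 - n(65, -300) = -159758 - 1*(-32/3) = -159758 + 32/3 = -479242/3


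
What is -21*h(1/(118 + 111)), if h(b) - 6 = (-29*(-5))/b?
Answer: -697431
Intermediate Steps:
h(b) = 6 + 145/b (h(b) = 6 + (-29*(-5))/b = 6 + 145/b)
-21*h(1/(118 + 111)) = -21*(6 + 145/(1/(118 + 111))) = -21*(6 + 145/(1/229)) = -21*(6 + 145*229) = -21*(6 + 33205) = -21*33211 = -697431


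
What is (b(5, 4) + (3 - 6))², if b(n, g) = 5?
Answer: 4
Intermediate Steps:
(b(5, 4) + (3 - 6))² = (5 + (3 - 6))² = (5 - 3)² = 2² = 4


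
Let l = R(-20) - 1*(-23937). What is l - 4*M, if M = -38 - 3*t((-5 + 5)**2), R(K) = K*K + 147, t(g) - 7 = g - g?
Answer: 24720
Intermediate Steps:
t(g) = 7 (t(g) = 7 + (g - g) = 7 + 0 = 7)
R(K) = 147 + K**2 (R(K) = K**2 + 147 = 147 + K**2)
M = -59 (M = -38 - 3*7 = -38 - 21 = -59)
l = 24484 (l = (147 + (-20)**2) - 1*(-23937) = (147 + 400) + 23937 = 547 + 23937 = 24484)
l - 4*M = 24484 - 4*(-59) = 24484 - 1*(-236) = 24484 + 236 = 24720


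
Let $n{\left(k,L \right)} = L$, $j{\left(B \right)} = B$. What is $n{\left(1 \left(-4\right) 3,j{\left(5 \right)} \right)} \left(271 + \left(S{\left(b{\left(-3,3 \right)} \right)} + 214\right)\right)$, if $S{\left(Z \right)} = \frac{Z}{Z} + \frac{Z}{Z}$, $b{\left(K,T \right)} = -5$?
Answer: $2435$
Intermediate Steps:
$S{\left(Z \right)} = 2$ ($S{\left(Z \right)} = 1 + 1 = 2$)
$n{\left(1 \left(-4\right) 3,j{\left(5 \right)} \right)} \left(271 + \left(S{\left(b{\left(-3,3 \right)} \right)} + 214\right)\right) = 5 \left(271 + \left(2 + 214\right)\right) = 5 \left(271 + 216\right) = 5 \cdot 487 = 2435$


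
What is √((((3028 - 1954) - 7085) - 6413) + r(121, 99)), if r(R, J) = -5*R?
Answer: I*√13029 ≈ 114.14*I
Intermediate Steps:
√((((3028 - 1954) - 7085) - 6413) + r(121, 99)) = √((((3028 - 1954) - 7085) - 6413) - 5*121) = √(((1074 - 7085) - 6413) - 605) = √((-6011 - 6413) - 605) = √(-12424 - 605) = √(-13029) = I*√13029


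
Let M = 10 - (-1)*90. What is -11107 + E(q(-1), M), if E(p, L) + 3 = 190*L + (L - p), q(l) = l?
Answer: 7991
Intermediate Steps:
M = 100 (M = 10 - 1*(-90) = 10 + 90 = 100)
E(p, L) = -3 - p + 191*L (E(p, L) = -3 + (190*L + (L - p)) = -3 + (-p + 191*L) = -3 - p + 191*L)
-11107 + E(q(-1), M) = -11107 + (-3 - 1*(-1) + 191*100) = -11107 + (-3 + 1 + 19100) = -11107 + 19098 = 7991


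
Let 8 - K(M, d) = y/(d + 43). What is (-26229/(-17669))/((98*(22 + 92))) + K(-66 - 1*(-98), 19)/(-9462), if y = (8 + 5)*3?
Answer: -11720525/18139472463 ≈ -0.00064613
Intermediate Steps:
y = 39 (y = 13*3 = 39)
K(M, d) = 8 - 39/(43 + d) (K(M, d) = 8 - 39/(d + 43) = 8 - 39/(43 + d))
(-26229/(-17669))/((98*(22 + 92))) + K(-66 - 1*(-98), 19)/(-9462) = (-26229/(-17669))/((98*(22 + 92))) + ((305 + 8*19)/(43 + 19))/(-9462) = (-26229*(-1/17669))/((98*114)) + ((305 + 152)/62)*(-1/9462) = (26229/17669)/11172 + ((1/62)*457)*(-1/9462) = (26229/17669)*(1/11172) + (457/62)*(-1/9462) = 1249/9399908 - 457/586644 = -11720525/18139472463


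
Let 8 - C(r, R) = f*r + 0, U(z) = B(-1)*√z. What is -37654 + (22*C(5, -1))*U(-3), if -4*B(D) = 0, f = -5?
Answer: -37654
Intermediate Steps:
B(D) = 0 (B(D) = -¼*0 = 0)
U(z) = 0 (U(z) = 0*√z = 0)
C(r, R) = 8 + 5*r (C(r, R) = 8 - (-5*r + 0) = 8 - (-5)*r = 8 + 5*r)
-37654 + (22*C(5, -1))*U(-3) = -37654 + (22*(8 + 5*5))*0 = -37654 + (22*(8 + 25))*0 = -37654 + (22*33)*0 = -37654 + 726*0 = -37654 + 0 = -37654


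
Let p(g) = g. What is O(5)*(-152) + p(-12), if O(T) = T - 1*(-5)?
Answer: -1532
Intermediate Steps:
O(T) = 5 + T (O(T) = T + 5 = 5 + T)
O(5)*(-152) + p(-12) = (5 + 5)*(-152) - 12 = 10*(-152) - 12 = -1520 - 12 = -1532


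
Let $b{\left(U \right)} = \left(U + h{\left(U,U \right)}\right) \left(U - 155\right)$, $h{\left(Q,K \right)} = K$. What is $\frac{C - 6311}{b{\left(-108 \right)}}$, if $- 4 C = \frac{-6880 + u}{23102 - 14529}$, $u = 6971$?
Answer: $- \frac{216416903}{1948059936} \approx -0.11109$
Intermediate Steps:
$C = - \frac{91}{34292}$ ($C = - \frac{\left(-6880 + 6971\right) \frac{1}{23102 - 14529}}{4} = - \frac{91 \cdot \frac{1}{8573}}{4} = \left(- \frac{1}{4}\right) \frac{91}{8573} = - \frac{91}{34292} \approx -0.0026537$)
$b{\left(U \right)} = 2 U \left(-155 + U\right)$ ($b{\left(U \right)} = \left(U + U\right) \left(U - 155\right) = 2 U \left(-155 + U\right)$)
$\frac{C - 6311}{b{\left(-108 \right)}} = \frac{- \frac{91}{34292} - 6311}{2 \left(-108\right) \left(-155 - 108\right)} = \frac{- \frac{91}{34292} + \left(-24317 + 18006\right)}{2 \left(-108\right) \left(-263\right)} = \frac{- \frac{91}{34292} - 6311}{56808} = \left(- \frac{216416903}{34292}\right) \frac{1}{56808} = - \frac{216416903}{1948059936}$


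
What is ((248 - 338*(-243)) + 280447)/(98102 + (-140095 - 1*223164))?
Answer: -362829/265157 ≈ -1.3684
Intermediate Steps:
((248 - 338*(-243)) + 280447)/(98102 + (-140095 - 1*223164)) = ((248 + 82134) + 280447)/(98102 + (-140095 - 223164)) = (82382 + 280447)/(98102 - 363259) = 362829/(-265157) = 362829*(-1/265157) = -362829/265157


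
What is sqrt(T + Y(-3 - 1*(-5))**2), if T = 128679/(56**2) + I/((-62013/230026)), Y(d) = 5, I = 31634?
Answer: I*sqrt(28863519593623089)/496104 ≈ 342.45*I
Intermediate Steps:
T = -3258795865571/27781824 (T = 128679/(56**2) + 31634/((-62013/230026)) = 128679/3136 + 31634/((-62013*1/230026)) = 128679*(1/3136) + 31634/(-62013/230026) = 128679/3136 + 31634*(-230026/62013) = 128679/3136 - 7276642484/62013 = -3258795865571/27781824 ≈ -1.1730e+5)
sqrt(T + Y(-3 - 1*(-5))**2) = sqrt(-3258795865571/27781824 + 5**2) = sqrt(-3258795865571/27781824 + 25) = sqrt(-3258101319971/27781824) = I*sqrt(28863519593623089)/496104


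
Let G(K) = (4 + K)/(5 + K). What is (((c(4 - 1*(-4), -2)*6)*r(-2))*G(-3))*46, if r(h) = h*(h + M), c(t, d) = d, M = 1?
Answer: -552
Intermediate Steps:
r(h) = h*(1 + h) (r(h) = h*(h + 1) = h*(1 + h))
G(K) = (4 + K)/(5 + K)
(((c(4 - 1*(-4), -2)*6)*r(-2))*G(-3))*46 = (((-2*6)*(-2*(1 - 2)))*((4 - 3)/(5 - 3)))*46 = ((-(-24)*(-1))*(1/2))*46 = ((-12*2)*((½)*1))*46 = -24*½*46 = -12*46 = -552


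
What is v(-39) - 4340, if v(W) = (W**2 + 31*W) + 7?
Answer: -4021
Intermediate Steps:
v(W) = 7 + W**2 + 31*W
v(-39) - 4340 = (7 + (-39)**2 + 31*(-39)) - 4340 = (7 + 1521 - 1209) - 4340 = 319 - 4340 = -4021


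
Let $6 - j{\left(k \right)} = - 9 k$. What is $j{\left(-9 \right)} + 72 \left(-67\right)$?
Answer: $-4899$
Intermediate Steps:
$j{\left(k \right)} = 6 + 9 k$ ($j{\left(k \right)} = 6 - - 9 k = 6 + 9 k$)
$j{\left(-9 \right)} + 72 \left(-67\right) = \left(6 + 9 \left(-9\right)\right) + 72 \left(-67\right) = \left(6 - 81\right) - 4824 = -75 - 4824 = -4899$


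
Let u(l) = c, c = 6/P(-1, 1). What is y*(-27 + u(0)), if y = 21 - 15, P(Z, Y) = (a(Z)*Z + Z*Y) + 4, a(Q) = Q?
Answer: -153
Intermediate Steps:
P(Z, Y) = 4 + Z² + Y*Z (P(Z, Y) = (Z*Z + Z*Y) + 4 = (Z² + Y*Z) + 4 = 4 + Z² + Y*Z)
c = 3/2 (c = 6/(4 + (-1)² + 1*(-1)) = 6/(4 + 1 - 1) = 6/4 = 6*(¼) = 3/2 ≈ 1.5000)
u(l) = 3/2
y = 6
y*(-27 + u(0)) = 6*(-27 + 3/2) = 6*(-51/2) = -153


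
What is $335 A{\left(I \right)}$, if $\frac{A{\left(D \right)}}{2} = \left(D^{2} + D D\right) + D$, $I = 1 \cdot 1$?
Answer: $2010$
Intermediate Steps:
$I = 1$
$A{\left(D \right)} = 2 D + 4 D^{2}$ ($A{\left(D \right)} = 2 \left(\left(D^{2} + D D\right) + D\right) = 2 \left(\left(D^{2} + D^{2}\right) + D\right) = 2 \left(2 D^{2} + D\right) = 2 \left(D + 2 D^{2}\right) = 2 D + 4 D^{2}$)
$335 A{\left(I \right)} = 335 \cdot 2 \cdot 1 \left(1 + 2 \cdot 1\right) = 335 \cdot 2 \cdot 1 \left(1 + 2\right) = 335 \cdot 2 \cdot 1 \cdot 3 = 335 \cdot 6 = 2010$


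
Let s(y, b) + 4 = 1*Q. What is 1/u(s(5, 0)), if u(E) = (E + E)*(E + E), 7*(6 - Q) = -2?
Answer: 49/1024 ≈ 0.047852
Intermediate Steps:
Q = 44/7 (Q = 6 - ⅐*(-2) = 6 + 2/7 = 44/7 ≈ 6.2857)
s(y, b) = 16/7 (s(y, b) = -4 + 1*(44/7) = -4 + 44/7 = 16/7)
u(E) = 4*E² (u(E) = (2*E)*(2*E) = 4*E²)
1/u(s(5, 0)) = 1/(4*(16/7)²) = 1/(4*(256/49)) = 1/(1024/49) = 49/1024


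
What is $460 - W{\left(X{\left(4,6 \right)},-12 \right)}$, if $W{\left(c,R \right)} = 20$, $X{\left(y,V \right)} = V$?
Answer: $440$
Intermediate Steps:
$460 - W{\left(X{\left(4,6 \right)},-12 \right)} = 460 - 20 = 440$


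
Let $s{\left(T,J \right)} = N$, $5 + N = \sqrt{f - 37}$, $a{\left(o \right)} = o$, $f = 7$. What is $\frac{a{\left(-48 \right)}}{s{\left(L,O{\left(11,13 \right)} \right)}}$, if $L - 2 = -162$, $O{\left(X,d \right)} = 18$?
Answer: $\frac{48}{11} + \frac{48 i \sqrt{30}}{55} \approx 4.3636 + 4.7801 i$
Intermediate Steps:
$N = -5 + i \sqrt{30}$ ($N = -5 + \sqrt{7 - 37} = -5 + \sqrt{-30} = -5 + i \sqrt{30} \approx -5.0 + 5.4772 i$)
$L = -160$ ($L = 2 - 162 = -160$)
$s{\left(T,J \right)} = -5 + i \sqrt{30}$
$\frac{a{\left(-48 \right)}}{s{\left(L,O{\left(11,13 \right)} \right)}} = - \frac{48}{-5 + i \sqrt{30}}$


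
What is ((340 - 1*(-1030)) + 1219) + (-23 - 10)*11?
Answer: 2226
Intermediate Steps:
((340 - 1*(-1030)) + 1219) + (-23 - 10)*11 = ((340 + 1030) + 1219) - 33*11 = (1370 + 1219) - 363 = 2589 - 363 = 2226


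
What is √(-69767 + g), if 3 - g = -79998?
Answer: √10234 ≈ 101.16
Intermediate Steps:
g = 80001 (g = 3 - 1*(-79998) = 3 + 79998 = 80001)
√(-69767 + g) = √(-69767 + 80001) = √10234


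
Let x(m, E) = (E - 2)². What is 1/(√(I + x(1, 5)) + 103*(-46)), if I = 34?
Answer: -4738/22448601 - √43/22448601 ≈ -0.00021135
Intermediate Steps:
x(m, E) = (-2 + E)²
1/(√(I + x(1, 5)) + 103*(-46)) = 1/(√(34 + (-2 + 5)²) + 103*(-46)) = 1/(√(34 + 3²) - 4738) = 1/(√(34 + 9) - 4738) = 1/(√43 - 4738) = 1/(-4738 + √43)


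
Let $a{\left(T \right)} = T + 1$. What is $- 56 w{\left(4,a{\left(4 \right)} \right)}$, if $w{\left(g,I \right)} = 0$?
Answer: $0$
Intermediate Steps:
$a{\left(T \right)} = 1 + T$
$- 56 w{\left(4,a{\left(4 \right)} \right)} = \left(-56\right) 0 = 0$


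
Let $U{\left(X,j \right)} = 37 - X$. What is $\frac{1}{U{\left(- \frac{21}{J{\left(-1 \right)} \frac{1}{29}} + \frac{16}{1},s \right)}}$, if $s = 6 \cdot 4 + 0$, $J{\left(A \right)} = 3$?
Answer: $\frac{1}{224} \approx 0.0044643$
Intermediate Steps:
$s = 24$ ($s = 24 + 0 = 24$)
$\frac{1}{U{\left(- \frac{21}{J{\left(-1 \right)} \frac{1}{29}} + \frac{16}{1},s \right)}} = \frac{1}{37 - \left(- \frac{21}{3 \cdot \frac{1}{29}} + \frac{16}{1}\right)} = \frac{1}{37 - \left(- \frac{21}{3 \cdot \frac{1}{29}} + 16 \cdot 1\right)} = \frac{1}{37 - \left(- \frac{21}{\frac{3}{29}} + 16\right)} = \frac{1}{37 - \left(\left(-21\right) \frac{29}{3} + 16\right)} = \frac{1}{37 - \left(-203 + 16\right)} = \frac{1}{37 - -187} = \frac{1}{37 + 187} = \frac{1}{224}$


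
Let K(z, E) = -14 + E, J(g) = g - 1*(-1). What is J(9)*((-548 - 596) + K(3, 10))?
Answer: -11480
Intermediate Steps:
J(g) = 1 + g (J(g) = g + 1 = 1 + g)
J(9)*((-548 - 596) + K(3, 10)) = (1 + 9)*((-548 - 596) + (-14 + 10)) = 10*(-1144 - 4) = 10*(-1148) = -11480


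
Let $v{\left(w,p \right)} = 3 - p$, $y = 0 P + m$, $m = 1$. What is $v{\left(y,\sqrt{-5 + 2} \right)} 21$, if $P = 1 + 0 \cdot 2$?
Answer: $63 - 21 i \sqrt{3} \approx 63.0 - 36.373 i$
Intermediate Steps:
$P = 1$ ($P = 1 + 0 = 1$)
$y = 1$ ($y = 0 \cdot 1 + 1 = 0 + 1 = 1$)
$v{\left(y,\sqrt{-5 + 2} \right)} 21 = \left(3 - \sqrt{-5 + 2}\right) 21 = \left(3 - \sqrt{-3}\right) 21 = \left(3 - i \sqrt{3}\right) 21 = 63 - 21 i \sqrt{3}$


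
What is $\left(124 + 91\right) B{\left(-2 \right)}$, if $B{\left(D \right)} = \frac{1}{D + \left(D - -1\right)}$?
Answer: $- \frac{215}{3} \approx -71.667$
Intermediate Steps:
$B{\left(D \right)} = \frac{1}{1 + 2 D}$ ($B{\left(D \right)} = \frac{1}{D + \left(D + 1\right)} = \frac{1}{D + \left(1 + D\right)} = \frac{1}{1 + 2 D}$)
$\left(124 + 91\right) B{\left(-2 \right)} = \frac{124 + 91}{1 + 2 \left(-2\right)} = \frac{215}{1 - 4} = \frac{215}{-3} = 215 \left(- \frac{1}{3}\right) = - \frac{215}{3}$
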